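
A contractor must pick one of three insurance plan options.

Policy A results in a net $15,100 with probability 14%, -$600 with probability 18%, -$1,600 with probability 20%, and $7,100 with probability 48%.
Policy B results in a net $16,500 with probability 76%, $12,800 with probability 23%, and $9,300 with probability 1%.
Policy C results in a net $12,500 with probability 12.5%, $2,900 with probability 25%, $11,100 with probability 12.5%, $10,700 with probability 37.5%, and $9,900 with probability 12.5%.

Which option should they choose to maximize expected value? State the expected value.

Policy A = 0.14 × 15100 + 0.18 × (-600) + 0.2 × (-1600) + 0.48 × 7100 = 2114 − 108 − 320 + 3408 = 5094
Policy B = 0.76 × 16500 + 0.23 × 12800 + 0.01 × 9300 = 12540 + 2944 + 93 = 15577
Policy C = 0.125 × 12500 + 0.25 × 2900 + 0.125 × 11100 + 0.375 × 10700 + 0.125 × 9900 = 1562.5 + 725 + 1387.5 + 4012.5 + 1237.5 = 8925

Policy B ($15,577)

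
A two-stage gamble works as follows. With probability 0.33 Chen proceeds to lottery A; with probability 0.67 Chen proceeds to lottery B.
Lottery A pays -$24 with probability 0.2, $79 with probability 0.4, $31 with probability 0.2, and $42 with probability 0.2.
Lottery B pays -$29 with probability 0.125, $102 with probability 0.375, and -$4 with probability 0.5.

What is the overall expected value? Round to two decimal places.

$35.52

EV(A) = 0.2 × (-24) + 0.4 × 79 + 0.2 × 31 + 0.2 × 42 = -4.8 + 31.6 + 6.2 + 8.4 = 41.4
EV(B) = 0.125 × (-29) + 0.375 × 102 + 0.5 × (-4) = -3.625 + 38.25 − 2 = 32.625
Overall = 0.33 × 41.4 + 0.67 × 32.625 = 13.662 + 21.85875 = 35.52075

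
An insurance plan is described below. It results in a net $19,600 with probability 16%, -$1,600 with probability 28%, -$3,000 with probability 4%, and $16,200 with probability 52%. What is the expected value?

EV = 0.16 × 19600 + 0.28 × (-1600) + 0.04 × (-3000) + 0.52 × 16200 = 3136 − 448 − 120 + 8424 = 10992

$10,992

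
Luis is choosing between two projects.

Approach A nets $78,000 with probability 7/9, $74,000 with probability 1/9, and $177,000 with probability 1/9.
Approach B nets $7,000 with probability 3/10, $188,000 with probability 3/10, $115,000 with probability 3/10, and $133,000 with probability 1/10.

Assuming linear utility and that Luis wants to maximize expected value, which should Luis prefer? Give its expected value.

Approach B ($106,300)

Approach A = 7/9 × 78000 + 1/9 × 74000 + 1/9 × 177000 = 60666.6667 + 8222.2222 + 19666.6667 = 88555.5556
Approach B = 3/10 × 7000 + 3/10 × 188000 + 3/10 × 115000 + 1/10 × 133000 = 2100 + 56400 + 34500 + 13300 = 106300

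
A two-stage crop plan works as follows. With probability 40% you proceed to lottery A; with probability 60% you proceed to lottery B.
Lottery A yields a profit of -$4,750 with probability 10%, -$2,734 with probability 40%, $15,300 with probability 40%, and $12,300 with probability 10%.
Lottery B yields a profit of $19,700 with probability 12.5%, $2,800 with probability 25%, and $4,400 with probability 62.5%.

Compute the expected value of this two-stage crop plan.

EV(A) = 0.1 × (-4750) + 0.4 × (-2734) + 0.4 × 15300 + 0.1 × 12300 = -475 − 1093.6 + 6120 + 1230 = 5781.4
EV(B) = 0.125 × 19700 + 0.25 × 2800 + 0.625 × 4400 = 2462.5 + 700 + 2750 = 5912.5
Overall = 0.4 × 5781.4 + 0.6 × 5912.5 = 2312.56 + 3547.5 = 5860.06

$5,860.06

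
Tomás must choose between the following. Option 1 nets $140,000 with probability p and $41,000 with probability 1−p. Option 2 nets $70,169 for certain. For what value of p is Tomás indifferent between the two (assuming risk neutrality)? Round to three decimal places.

p·140000 + (1−p)·41000 = 70169
99000p + 41000 = 70169
p = (70169 − 41000) / 99000

p = 0.295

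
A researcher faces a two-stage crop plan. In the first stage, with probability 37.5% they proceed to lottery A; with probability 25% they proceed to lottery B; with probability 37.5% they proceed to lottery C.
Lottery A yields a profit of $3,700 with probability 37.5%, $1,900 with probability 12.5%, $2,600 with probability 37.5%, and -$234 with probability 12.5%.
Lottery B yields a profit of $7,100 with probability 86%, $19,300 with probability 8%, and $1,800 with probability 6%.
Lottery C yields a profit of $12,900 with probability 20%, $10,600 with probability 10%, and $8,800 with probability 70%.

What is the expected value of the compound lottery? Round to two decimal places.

EV(A) = 0.375 × 3700 + 0.125 × 1900 + 0.375 × 2600 + 0.125 × (-234) = 1387.5 + 237.5 + 975 − 29.25 = 2570.75
EV(B) = 0.86 × 7100 + 0.08 × 19300 + 0.06 × 1800 = 6106 + 1544 + 108 = 7758
EV(C) = 0.2 × 12900 + 0.1 × 10600 + 0.7 × 8800 = 2580 + 1060 + 6160 = 9800
Overall = 0.375 × 2570.75 + 0.25 × 7758 + 0.375 × 9800 = 964.03125 + 1939.5 + 3675 = 6578.53125

$6,578.53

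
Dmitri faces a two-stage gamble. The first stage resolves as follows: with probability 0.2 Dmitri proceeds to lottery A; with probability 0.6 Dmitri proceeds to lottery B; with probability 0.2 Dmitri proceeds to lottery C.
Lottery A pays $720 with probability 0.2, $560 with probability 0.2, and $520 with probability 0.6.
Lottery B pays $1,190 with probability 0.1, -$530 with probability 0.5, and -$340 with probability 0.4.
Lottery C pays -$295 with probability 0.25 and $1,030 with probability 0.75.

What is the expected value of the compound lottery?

$84.15

EV(A) = 0.2 × 720 + 0.2 × 560 + 0.6 × 520 = 144 + 112 + 312 = 568
EV(B) = 0.1 × 1190 + 0.5 × (-530) + 0.4 × (-340) = 119 − 265 − 136 = -282
EV(C) = 0.25 × (-295) + 0.75 × 1030 = -73.75 + 772.5 = 698.75
Overall = 0.2 × 568 + 0.6 × (-282) + 0.2 × 698.75 = 113.6 − 169.2 + 139.75 = 84.15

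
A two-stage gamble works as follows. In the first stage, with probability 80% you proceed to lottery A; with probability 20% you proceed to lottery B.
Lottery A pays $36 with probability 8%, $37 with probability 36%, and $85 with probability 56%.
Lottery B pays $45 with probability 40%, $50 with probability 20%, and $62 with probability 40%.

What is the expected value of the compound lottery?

$61.60

EV(A) = 0.08 × 36 + 0.36 × 37 + 0.56 × 85 = 2.88 + 13.32 + 47.6 = 63.8
EV(B) = 0.4 × 45 + 0.2 × 50 + 0.4 × 62 = 18 + 10 + 24.8 = 52.8
Overall = 0.8 × 63.8 + 0.2 × 52.8 = 51.04 + 10.56 = 61.6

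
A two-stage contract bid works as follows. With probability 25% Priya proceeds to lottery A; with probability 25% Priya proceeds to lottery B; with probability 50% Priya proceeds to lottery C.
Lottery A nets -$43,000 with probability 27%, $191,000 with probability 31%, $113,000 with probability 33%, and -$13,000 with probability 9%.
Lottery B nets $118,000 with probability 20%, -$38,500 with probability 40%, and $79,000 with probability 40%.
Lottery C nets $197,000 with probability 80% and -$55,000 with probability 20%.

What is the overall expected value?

EV(A) = 0.27 × (-43000) + 0.31 × 191000 + 0.33 × 113000 + 0.09 × (-13000) = -11610 + 59210 + 37290 − 1170 = 83720
EV(B) = 0.2 × 118000 + 0.4 × (-38500) + 0.4 × 79000 = 23600 − 15400 + 31600 = 39800
EV(C) = 0.8 × 197000 + 0.2 × (-55000) = 157600 − 11000 = 146600
Overall = 0.25 × 83720 + 0.25 × 39800 + 0.5 × 146600 = 20930 + 9950 + 73300 = 104180

$104,180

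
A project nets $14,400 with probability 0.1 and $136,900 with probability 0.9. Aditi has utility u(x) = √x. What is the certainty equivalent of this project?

$119,025

E[u] = 0.1·√14400 + 0.9·√136900 = 0.1·120 + 0.9·370 = 345
CE = (345)² = 119025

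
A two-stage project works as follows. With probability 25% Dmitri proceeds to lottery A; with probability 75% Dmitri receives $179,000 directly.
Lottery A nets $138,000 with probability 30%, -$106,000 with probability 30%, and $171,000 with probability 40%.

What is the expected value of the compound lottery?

$153,750

EV(A) = 0.3 × 138000 + 0.3 × (-106000) + 0.4 × 171000 = 41400 − 31800 + 68400 = 78000
Branch B: 179000 (certain)
Overall = 0.25 × 78000 + 0.75 × 179000 = 19500 + 134250 = 153750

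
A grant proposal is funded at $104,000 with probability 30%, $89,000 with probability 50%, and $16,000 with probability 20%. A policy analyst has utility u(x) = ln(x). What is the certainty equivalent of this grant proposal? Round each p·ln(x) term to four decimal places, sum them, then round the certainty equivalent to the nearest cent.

E[u] = 0.3·ln(104000) + 0.5·ln(89000) + 0.2·ln(16000) = 3.4656 + 5.6982 + 1.9361 = 11.0999
CE = e^11.0999 ≈ 66164.54

$66,164.54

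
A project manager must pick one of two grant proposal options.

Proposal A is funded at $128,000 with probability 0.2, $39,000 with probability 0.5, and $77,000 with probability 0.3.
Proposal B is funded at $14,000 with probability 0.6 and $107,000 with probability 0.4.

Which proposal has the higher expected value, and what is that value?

Proposal A = 0.2 × 128000 + 0.5 × 39000 + 0.3 × 77000 = 25600 + 19500 + 23100 = 68200
Proposal B = 0.6 × 14000 + 0.4 × 107000 = 8400 + 42800 = 51200

Proposal A ($68,200)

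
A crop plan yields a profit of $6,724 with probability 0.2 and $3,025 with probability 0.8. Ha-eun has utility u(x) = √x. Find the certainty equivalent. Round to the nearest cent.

$3,648.16

E[u] = 0.2·√6724 + 0.8·√3025 = 0.2·82 + 0.8·55 = 60.4
CE = (60.4)² = 3648.16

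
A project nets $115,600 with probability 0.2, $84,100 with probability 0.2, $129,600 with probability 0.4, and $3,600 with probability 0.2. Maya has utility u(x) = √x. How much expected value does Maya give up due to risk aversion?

E[u] = 0.2·√115600 + 0.2·√84100 + 0.4·√129600 + 0.2·√3600 = 0.2·340 + 0.2·290 + 0.4·360 + 0.2·60 = 282
CE = (282)² = 79524
Risk premium = EV − CE = 92500 − 79524 = 12976

$12,976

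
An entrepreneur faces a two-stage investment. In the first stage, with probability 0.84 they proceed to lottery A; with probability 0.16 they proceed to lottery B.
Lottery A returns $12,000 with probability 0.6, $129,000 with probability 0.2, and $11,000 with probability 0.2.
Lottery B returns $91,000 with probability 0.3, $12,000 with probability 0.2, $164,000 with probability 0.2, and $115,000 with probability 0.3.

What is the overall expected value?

$45,088

EV(A) = 0.6 × 12000 + 0.2 × 129000 + 0.2 × 11000 = 7200 + 25800 + 2200 = 35200
EV(B) = 0.3 × 91000 + 0.2 × 12000 + 0.2 × 164000 + 0.3 × 115000 = 27300 + 2400 + 32800 + 34500 = 97000
Overall = 0.84 × 35200 + 0.16 × 97000 = 29568 + 15520 = 45088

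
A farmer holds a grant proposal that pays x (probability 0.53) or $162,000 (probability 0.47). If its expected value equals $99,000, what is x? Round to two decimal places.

x = $43,132.08

0.53·x + 0.47·162000 = 99000
0.53·x = 99000 − 76140 = 22860
x = 22860 / 0.53 = 43132.0755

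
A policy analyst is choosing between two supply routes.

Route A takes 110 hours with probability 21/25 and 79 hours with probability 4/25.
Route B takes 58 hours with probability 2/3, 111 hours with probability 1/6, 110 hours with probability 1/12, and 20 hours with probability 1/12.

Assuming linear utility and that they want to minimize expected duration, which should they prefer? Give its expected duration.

Route A = 21/25 × 110 + 4/25 × 79 = 92.4 + 12.64 = 105.04
Route B = 2/3 × 58 + 1/6 × 111 + 1/12 × 110 + 1/12 × 20 = 38.6667 + 18.5 + 9.1667 + 1.6667 = 68

Route B (68 hours)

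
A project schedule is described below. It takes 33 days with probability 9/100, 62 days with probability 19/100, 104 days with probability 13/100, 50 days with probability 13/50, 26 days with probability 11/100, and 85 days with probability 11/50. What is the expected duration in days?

62.83 days

EV = 9/100 × 33 + 19/100 × 62 + 13/100 × 104 + 13/50 × 50 + 11/100 × 26 + 11/50 × 85 = 2.97 + 11.78 + 13.52 + 13 + 2.86 + 18.7 = 62.83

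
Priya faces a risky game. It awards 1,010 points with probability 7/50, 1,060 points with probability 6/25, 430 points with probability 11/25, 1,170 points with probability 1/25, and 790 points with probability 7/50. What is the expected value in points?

EV = 7/50 × 1010 + 6/25 × 1060 + 11/25 × 430 + 1/25 × 1170 + 7/50 × 790 = 141.4 + 254.4 + 189.2 + 46.8 + 110.6 = 742.4

742.4 points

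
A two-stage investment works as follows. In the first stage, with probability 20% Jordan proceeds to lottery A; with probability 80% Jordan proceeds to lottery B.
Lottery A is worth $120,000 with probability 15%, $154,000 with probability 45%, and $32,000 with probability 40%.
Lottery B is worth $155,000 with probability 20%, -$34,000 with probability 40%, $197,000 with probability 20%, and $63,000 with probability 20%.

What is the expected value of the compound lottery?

EV(A) = 0.15 × 120000 + 0.45 × 154000 + 0.4 × 32000 = 18000 + 69300 + 12800 = 100100
EV(B) = 0.2 × 155000 + 0.4 × (-34000) + 0.2 × 197000 + 0.2 × 63000 = 31000 − 13600 + 39400 + 12600 = 69400
Overall = 0.2 × 100100 + 0.8 × 69400 = 20020 + 55520 = 75540

$75,540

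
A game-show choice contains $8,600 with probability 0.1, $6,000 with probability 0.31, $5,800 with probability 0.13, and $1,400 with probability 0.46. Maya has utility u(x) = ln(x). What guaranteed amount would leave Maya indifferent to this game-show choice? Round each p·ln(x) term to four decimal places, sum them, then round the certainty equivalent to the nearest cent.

E[u] = 0.1·ln(8600) + 0.31·ln(6000) + 0.13·ln(5800) + 0.46·ln(1400) = 0.9060 + 2.6968 + 1.1265 + 3.3323 = 8.0616
CE = e^8.0616 ≈ 3170.36

$3,170.36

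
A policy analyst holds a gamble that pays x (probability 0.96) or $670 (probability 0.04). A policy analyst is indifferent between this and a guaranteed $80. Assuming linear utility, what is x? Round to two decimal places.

0.96·x + 0.04·670 = 80
0.96·x = 80 − 26.8 = 53.2
x = 53.2 / 0.96 = 55.4167

x = $55.42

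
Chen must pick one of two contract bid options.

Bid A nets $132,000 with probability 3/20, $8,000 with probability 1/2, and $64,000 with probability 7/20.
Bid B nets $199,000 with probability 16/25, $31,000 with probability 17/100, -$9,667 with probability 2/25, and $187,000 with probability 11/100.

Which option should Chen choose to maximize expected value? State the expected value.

Bid A = 3/20 × 132000 + 1/2 × 8000 + 7/20 × 64000 = 19800 + 4000 + 22400 = 46200
Bid B = 16/25 × 199000 + 17/100 × 31000 + 2/25 × (-9667) + 11/100 × 187000 = 127360 + 5270 − 773.36 + 20570 = 152426.64

Bid B ($152,426.64)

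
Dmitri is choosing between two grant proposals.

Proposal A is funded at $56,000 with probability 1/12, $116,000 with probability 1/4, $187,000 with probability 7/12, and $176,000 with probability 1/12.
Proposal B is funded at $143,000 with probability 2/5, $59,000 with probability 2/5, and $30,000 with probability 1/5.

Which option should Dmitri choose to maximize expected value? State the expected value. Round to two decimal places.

Proposal A ($157,416.67)

Proposal A = 1/12 × 56000 + 1/4 × 116000 + 7/12 × 187000 + 1/12 × 176000 = 4666.6667 + 29000 + 109083.3333 + 14666.6667 = 157416.6667
Proposal B = 2/5 × 143000 + 2/5 × 59000 + 1/5 × 30000 = 57200 + 23600 + 6000 = 86800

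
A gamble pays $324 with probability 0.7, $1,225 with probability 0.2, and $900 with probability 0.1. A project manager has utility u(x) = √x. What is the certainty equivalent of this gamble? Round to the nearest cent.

E[u] = 0.7·√324 + 0.2·√1225 + 0.1·√900 = 0.7·18 + 0.2·35 + 0.1·30 = 22.6
CE = (22.6)² = 510.76

$510.76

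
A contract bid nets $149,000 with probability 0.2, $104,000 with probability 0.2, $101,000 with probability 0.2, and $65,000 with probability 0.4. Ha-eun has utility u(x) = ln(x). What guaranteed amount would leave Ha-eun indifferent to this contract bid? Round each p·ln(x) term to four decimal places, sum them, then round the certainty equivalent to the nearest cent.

$92,060.39

E[u] = 0.2·ln(149000) + 0.2·ln(104000) + 0.2·ln(101000) + 0.4·ln(65000) = 2.3823 + 2.3104 + 2.3046 + 4.4329 = 11.4302
CE = e^11.4302 ≈ 92060.39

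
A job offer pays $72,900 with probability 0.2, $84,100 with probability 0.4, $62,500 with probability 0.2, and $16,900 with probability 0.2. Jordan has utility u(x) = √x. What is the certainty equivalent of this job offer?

$60,516

E[u] = 0.2·√72900 + 0.4·√84100 + 0.2·√62500 + 0.2·√16900 = 0.2·270 + 0.4·290 + 0.2·250 + 0.2·130 = 246
CE = (246)² = 60516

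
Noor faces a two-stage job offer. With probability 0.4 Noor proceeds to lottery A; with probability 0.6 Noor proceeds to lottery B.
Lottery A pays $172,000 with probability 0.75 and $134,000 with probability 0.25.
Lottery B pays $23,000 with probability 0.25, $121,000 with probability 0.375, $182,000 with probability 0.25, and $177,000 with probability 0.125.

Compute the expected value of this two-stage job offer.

EV(A) = 0.75 × 172000 + 0.25 × 134000 = 129000 + 33500 = 162500
EV(B) = 0.25 × 23000 + 0.375 × 121000 + 0.25 × 182000 + 0.125 × 177000 = 5750 + 45375 + 45500 + 22125 = 118750
Overall = 0.4 × 162500 + 0.6 × 118750 = 65000 + 71250 = 136250

$136,250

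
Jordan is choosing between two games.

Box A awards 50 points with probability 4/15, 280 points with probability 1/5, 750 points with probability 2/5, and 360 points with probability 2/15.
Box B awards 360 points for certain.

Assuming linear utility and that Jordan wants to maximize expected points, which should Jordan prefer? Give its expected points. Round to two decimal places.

Box A (417.33 points)

Box A = 4/15 × 50 + 1/5 × 280 + 2/5 × 750 + 2/15 × 360 = 13.3333 + 56 + 300 + 48 = 417.3333
Box B: 360 (certain)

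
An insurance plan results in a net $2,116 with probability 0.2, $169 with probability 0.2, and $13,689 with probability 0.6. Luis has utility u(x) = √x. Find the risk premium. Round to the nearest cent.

E[u] = 0.2·√2116 + 0.2·√169 + 0.6·√13689 = 0.2·46 + 0.2·13 + 0.6·117 = 82
CE = (82)² = 6724
Risk premium = EV − CE = 8670.4 − 6724 = 1946.4

$1,946.40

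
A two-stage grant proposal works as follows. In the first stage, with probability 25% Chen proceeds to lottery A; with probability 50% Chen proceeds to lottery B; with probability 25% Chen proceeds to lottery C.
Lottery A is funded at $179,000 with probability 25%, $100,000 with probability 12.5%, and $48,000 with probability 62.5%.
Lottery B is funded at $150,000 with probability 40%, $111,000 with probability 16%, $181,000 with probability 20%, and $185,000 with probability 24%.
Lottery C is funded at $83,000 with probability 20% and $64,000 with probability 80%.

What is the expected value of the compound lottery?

$117,942.50

EV(A) = 0.25 × 179000 + 0.125 × 100000 + 0.625 × 48000 = 44750 + 12500 + 30000 = 87250
EV(B) = 0.4 × 150000 + 0.16 × 111000 + 0.2 × 181000 + 0.24 × 185000 = 60000 + 17760 + 36200 + 44400 = 158360
EV(C) = 0.2 × 83000 + 0.8 × 64000 = 16600 + 51200 = 67800
Overall = 0.25 × 87250 + 0.5 × 158360 + 0.25 × 67800 = 21812.5 + 79180 + 16950 = 117942.5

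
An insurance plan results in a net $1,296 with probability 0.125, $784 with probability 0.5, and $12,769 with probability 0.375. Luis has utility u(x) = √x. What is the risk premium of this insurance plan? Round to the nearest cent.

$1,636.61

E[u] = 0.125·√1296 + 0.5·√784 + 0.375·√12769 = 0.125·36 + 0.5·28 + 0.375·113 = 60.875
CE = (60.875)² = 3705.765625
Risk premium = EV − CE = 5342.375 − 3705.765625 = 1636.609375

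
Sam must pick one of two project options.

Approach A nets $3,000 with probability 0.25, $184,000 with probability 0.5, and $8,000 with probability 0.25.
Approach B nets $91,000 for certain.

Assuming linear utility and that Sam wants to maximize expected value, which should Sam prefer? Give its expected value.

Approach A = 0.25 × 3000 + 0.5 × 184000 + 0.25 × 8000 = 750 + 92000 + 2000 = 94750
Approach B: 91000 (certain)

Approach A ($94,750)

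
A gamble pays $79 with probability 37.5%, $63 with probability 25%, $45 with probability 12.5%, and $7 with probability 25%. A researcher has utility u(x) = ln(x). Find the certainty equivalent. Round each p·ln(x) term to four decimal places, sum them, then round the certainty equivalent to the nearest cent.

E[u] = 0.375·ln(79) + 0.25·ln(63) + 0.125·ln(45) + 0.25·ln(7) = 1.6385 + 1.0358 + 0.4758 + 0.4865 = 3.6366
CE = e^3.6366 ≈ 37.96

$37.96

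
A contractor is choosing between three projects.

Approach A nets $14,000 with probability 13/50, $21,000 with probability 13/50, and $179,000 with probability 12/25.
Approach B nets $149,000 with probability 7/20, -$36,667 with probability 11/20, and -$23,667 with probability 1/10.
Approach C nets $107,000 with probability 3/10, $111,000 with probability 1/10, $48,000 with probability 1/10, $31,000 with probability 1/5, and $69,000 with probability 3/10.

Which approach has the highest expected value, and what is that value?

Approach A ($95,020)

Approach A = 13/50 × 14000 + 13/50 × 21000 + 12/25 × 179000 = 3640 + 5460 + 85920 = 95020
Approach B = 7/20 × 149000 + 11/20 × (-36667) + 1/10 × (-23667) = 52150 − 20166.85 − 2366.7 = 29616.45
Approach C = 3/10 × 107000 + 1/10 × 111000 + 1/10 × 48000 + 1/5 × 31000 + 3/10 × 69000 = 32100 + 11100 + 4800 + 6200 + 20700 = 74900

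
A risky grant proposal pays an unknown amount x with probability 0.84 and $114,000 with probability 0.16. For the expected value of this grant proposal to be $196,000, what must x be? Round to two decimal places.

0.84·x + 0.16·114000 = 196000
0.84·x = 196000 − 18240 = 177760
x = 177760 / 0.84 = 211619.0476

x = $211,619.05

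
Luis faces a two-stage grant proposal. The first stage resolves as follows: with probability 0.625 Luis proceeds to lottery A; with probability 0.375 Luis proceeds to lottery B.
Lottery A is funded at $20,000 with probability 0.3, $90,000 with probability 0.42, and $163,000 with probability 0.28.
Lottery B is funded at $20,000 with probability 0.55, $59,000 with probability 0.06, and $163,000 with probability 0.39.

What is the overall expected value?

$85,191.25

EV(A) = 0.3 × 20000 + 0.42 × 90000 + 0.28 × 163000 = 6000 + 37800 + 45640 = 89440
EV(B) = 0.55 × 20000 + 0.06 × 59000 + 0.39 × 163000 = 11000 + 3540 + 63570 = 78110
Overall = 0.625 × 89440 + 0.375 × 78110 = 55900 + 29291.25 = 85191.25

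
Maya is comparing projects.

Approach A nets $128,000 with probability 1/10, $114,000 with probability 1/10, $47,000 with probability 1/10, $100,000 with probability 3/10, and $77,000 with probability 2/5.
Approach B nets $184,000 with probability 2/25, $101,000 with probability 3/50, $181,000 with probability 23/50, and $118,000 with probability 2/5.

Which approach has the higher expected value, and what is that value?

Approach B ($151,240)

Approach A = 1/10 × 128000 + 1/10 × 114000 + 1/10 × 47000 + 3/10 × 100000 + 2/5 × 77000 = 12800 + 11400 + 4700 + 30000 + 30800 = 89700
Approach B = 2/25 × 184000 + 3/50 × 101000 + 23/50 × 181000 + 2/5 × 118000 = 14720 + 6060 + 83260 + 47200 = 151240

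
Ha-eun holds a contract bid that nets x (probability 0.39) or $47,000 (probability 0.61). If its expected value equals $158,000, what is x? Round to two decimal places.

0.39·x + 0.61·47000 = 158000
0.39·x = 158000 − 28670 = 129330
x = 129330 / 0.39 = 331615.3846

x = $331,615.38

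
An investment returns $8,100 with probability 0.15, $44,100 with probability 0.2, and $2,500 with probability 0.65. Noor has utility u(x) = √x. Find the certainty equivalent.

$7,744

E[u] = 0.15·√8100 + 0.2·√44100 + 0.65·√2500 = 0.15·90 + 0.2·210 + 0.65·50 = 88
CE = (88)² = 7744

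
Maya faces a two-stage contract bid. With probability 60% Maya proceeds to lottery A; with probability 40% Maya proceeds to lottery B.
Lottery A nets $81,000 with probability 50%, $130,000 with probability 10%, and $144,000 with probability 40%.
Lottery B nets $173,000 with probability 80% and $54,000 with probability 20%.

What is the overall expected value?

EV(A) = 0.5 × 81000 + 0.1 × 130000 + 0.4 × 144000 = 40500 + 13000 + 57600 = 111100
EV(B) = 0.8 × 173000 + 0.2 × 54000 = 138400 + 10800 = 149200
Overall = 0.6 × 111100 + 0.4 × 149200 = 66660 + 59680 = 126340

$126,340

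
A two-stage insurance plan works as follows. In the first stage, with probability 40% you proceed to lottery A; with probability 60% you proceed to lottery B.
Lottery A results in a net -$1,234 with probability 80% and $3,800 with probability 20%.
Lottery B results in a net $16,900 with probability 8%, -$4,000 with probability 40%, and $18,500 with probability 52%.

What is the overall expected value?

EV(A) = 0.8 × (-1234) + 0.2 × 3800 = -987.2 + 760 = -227.2
EV(B) = 0.08 × 16900 + 0.4 × (-4000) + 0.52 × 18500 = 1352 − 1600 + 9620 = 9372
Overall = 0.4 × (-227.2) + 0.6 × 9372 = -90.88 + 5623.2 = 5532.32

$5,532.32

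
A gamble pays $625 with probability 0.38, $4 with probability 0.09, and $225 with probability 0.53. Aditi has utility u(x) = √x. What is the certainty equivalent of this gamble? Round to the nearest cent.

$310.82

E[u] = 0.38·√625 + 0.09·√4 + 0.53·√225 = 0.38·25 + 0.09·2 + 0.53·15 = 17.63
CE = (17.63)² = 310.8169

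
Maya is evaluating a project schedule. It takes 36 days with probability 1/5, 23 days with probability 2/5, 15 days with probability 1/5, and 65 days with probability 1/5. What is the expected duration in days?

EV = 1/5 × 36 + 2/5 × 23 + 1/5 × 15 + 1/5 × 65 = 7.2 + 9.2 + 3 + 13 = 32.4

32.4 days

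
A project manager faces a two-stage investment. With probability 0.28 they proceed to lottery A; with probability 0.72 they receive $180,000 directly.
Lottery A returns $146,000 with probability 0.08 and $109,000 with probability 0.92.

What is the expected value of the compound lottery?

EV(A) = 0.08 × 146000 + 0.92 × 109000 = 11680 + 100280 = 111960
Branch B: 180000 (certain)
Overall = 0.28 × 111960 + 0.72 × 180000 = 31348.8 + 129600 = 160948.8

$160,948.80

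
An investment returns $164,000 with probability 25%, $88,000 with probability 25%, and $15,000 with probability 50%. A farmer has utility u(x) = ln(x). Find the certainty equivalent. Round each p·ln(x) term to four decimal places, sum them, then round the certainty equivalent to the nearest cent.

$42,450.76

E[u] = 0.25·ln(164000) + 0.25·ln(88000) + 0.5·ln(15000) = 3.0019 + 2.8463 + 4.8079 = 10.6561
CE = e^10.6561 ≈ 42450.76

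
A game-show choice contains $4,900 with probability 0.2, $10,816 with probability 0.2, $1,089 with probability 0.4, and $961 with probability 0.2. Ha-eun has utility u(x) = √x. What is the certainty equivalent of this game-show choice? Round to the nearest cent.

E[u] = 0.2·√4900 + 0.2·√10816 + 0.4·√1089 + 0.2·√961 = 0.2·70 + 0.2·104 + 0.4·33 + 0.2·31 = 54.2
CE = (54.2)² = 2937.64

$2,937.64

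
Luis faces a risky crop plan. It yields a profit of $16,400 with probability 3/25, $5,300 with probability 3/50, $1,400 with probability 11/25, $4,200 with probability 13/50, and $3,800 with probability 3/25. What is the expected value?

$4,450

EV = 3/25 × 16400 + 3/50 × 5300 + 11/25 × 1400 + 13/50 × 4200 + 3/25 × 3800 = 1968 + 318 + 616 + 1092 + 456 = 4450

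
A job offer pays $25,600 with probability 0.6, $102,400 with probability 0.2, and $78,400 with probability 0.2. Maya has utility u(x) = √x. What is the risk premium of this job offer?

$4,864

E[u] = 0.6·√25600 + 0.2·√102400 + 0.2·√78400 = 0.6·160 + 0.2·320 + 0.2·280 = 216
CE = (216)² = 46656
Risk premium = EV − CE = 51520 − 46656 = 4864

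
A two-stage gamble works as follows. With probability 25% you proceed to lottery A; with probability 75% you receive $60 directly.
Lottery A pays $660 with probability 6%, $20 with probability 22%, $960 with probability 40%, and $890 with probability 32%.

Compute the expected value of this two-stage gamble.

$223.20

EV(A) = 0.06 × 660 + 0.22 × 20 + 0.4 × 960 + 0.32 × 890 = 39.6 + 4.4 + 384 + 284.8 = 712.8
Branch B: 60 (certain)
Overall = 0.25 × 712.8 + 0.75 × 60 = 178.2 + 45 = 223.2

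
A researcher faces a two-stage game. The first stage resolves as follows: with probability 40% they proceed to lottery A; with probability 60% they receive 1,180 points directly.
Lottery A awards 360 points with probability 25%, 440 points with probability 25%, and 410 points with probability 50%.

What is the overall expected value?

EV(A) = 0.25 × 360 + 0.25 × 440 + 0.5 × 410 = 90 + 110 + 205 = 405
Branch B: 1180 (certain)
Overall = 0.4 × 405 + 0.6 × 1180 = 162 + 708 = 870

870 points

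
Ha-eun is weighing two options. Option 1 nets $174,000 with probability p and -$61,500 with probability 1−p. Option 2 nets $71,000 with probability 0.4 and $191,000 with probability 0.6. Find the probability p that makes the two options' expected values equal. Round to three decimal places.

p = 0.868

EV(Option 2) = 0.4 × 71000 + 0.6 × 191000 = 28400 + 114600 = 143000
p·174000 + (1−p)·(-61500) = 143000
235500p − 61500 = 143000
p = (143000 + 61500) / 235500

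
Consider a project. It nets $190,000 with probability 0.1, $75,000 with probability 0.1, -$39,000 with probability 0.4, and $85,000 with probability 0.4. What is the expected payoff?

EV = 0.1 × 190000 + 0.1 × 75000 + 0.4 × (-39000) + 0.4 × 85000 = 19000 + 7500 − 15600 + 34000 = 44900

$44,900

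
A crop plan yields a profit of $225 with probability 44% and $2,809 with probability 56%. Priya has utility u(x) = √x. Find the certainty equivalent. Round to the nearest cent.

$1,316.24

E[u] = 0.44·√225 + 0.56·√2809 = 0.44·15 + 0.56·53 = 36.28
CE = (36.28)² = 1316.2384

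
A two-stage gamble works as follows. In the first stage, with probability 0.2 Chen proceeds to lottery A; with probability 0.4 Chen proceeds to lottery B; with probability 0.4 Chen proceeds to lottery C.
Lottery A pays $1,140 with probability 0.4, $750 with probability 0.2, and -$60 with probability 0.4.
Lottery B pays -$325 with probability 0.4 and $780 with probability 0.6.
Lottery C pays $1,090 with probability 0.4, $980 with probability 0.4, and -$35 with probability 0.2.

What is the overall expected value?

$580

EV(A) = 0.4 × 1140 + 0.2 × 750 + 0.4 × (-60) = 456 + 150 − 24 = 582
EV(B) = 0.4 × (-325) + 0.6 × 780 = -130 + 468 = 338
EV(C) = 0.4 × 1090 + 0.4 × 980 + 0.2 × (-35) = 436 + 392 − 7 = 821
Overall = 0.2 × 582 + 0.4 × 338 + 0.4 × 821 = 116.4 + 135.2 + 328.4 = 580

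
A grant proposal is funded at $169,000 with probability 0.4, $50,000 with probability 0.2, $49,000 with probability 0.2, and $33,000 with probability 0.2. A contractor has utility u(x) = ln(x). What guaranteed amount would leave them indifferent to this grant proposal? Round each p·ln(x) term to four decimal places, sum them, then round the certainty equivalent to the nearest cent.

$74,600.31

E[u] = 0.4·ln(169000) + 0.2·ln(50000) + 0.2·ln(49000) + 0.2·ln(33000) = 4.8151 + 2.1640 + 2.1599 + 2.0809 = 11.2199
CE = e^11.2199 ≈ 74600.31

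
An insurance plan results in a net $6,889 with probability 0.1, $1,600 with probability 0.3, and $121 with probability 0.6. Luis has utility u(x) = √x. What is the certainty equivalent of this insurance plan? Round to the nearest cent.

$723.61

E[u] = 0.1·√6889 + 0.3·√1600 + 0.6·√121 = 0.1·83 + 0.3·40 + 0.6·11 = 26.9
CE = (26.9)² = 723.61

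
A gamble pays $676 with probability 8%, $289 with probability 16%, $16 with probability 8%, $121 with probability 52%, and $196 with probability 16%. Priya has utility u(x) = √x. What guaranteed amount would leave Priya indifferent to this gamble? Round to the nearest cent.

$171.09

E[u] = 0.08·√676 + 0.16·√289 + 0.08·√16 + 0.52·√121 + 0.16·√196 = 0.08·26 + 0.16·17 + 0.08·4 + 0.52·11 + 0.16·14 = 13.08
CE = (13.08)² = 171.0864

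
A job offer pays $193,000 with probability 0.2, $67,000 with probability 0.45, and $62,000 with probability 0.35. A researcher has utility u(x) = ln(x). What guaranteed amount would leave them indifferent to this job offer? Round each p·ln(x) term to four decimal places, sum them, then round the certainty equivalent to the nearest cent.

E[u] = 0.2·ln(193000) + 0.45·ln(67000) + 0.35·ln(62000) = 2.4341 + 5.0006 + 3.8622 = 11.2969
CE = e^11.2969 ≈ 80571.48

$80,571.48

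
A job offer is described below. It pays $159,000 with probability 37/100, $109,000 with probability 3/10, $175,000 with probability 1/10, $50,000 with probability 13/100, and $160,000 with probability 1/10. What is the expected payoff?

$131,530

EV = 37/100 × 159000 + 3/10 × 109000 + 1/10 × 175000 + 13/100 × 50000 + 1/10 × 160000 = 58830 + 32700 + 17500 + 6500 + 16000 = 131530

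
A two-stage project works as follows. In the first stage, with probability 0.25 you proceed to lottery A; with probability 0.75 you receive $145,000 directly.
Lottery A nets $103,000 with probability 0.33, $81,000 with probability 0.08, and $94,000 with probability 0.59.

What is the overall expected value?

EV(A) = 0.33 × 103000 + 0.08 × 81000 + 0.59 × 94000 = 33990 + 6480 + 55460 = 95930
Branch B: 145000 (certain)
Overall = 0.25 × 95930 + 0.75 × 145000 = 23982.5 + 108750 = 132732.5

$132,732.50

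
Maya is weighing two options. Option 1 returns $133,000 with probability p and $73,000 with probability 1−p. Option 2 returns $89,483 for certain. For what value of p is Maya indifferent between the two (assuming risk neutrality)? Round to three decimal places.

p·133000 + (1−p)·73000 = 89483
60000p + 73000 = 89483
p = (89483 − 73000) / 60000

p = 0.275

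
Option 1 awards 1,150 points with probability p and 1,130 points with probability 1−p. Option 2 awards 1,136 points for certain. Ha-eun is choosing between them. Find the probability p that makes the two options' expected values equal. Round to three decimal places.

p = 0.300

p·1150 + (1−p)·1130 = 1136
20p + 1130 = 1136
p = (1136 − 1130) / 20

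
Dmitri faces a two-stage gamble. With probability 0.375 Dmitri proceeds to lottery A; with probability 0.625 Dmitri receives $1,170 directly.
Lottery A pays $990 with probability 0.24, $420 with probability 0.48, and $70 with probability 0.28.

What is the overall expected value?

$903.30

EV(A) = 0.24 × 990 + 0.48 × 420 + 0.28 × 70 = 237.6 + 201.6 + 19.6 = 458.8
Branch B: 1170 (certain)
Overall = 0.375 × 458.8 + 0.625 × 1170 = 172.05 + 731.25 = 903.3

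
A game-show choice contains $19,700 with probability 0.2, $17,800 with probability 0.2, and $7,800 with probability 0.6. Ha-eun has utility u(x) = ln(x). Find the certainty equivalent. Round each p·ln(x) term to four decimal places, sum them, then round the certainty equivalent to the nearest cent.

$11,072.28

E[u] = 0.2·ln(19700) + 0.2·ln(17800) + 0.6·ln(7800) = 1.9777 + 1.9574 + 5.3771 = 9.3122
CE = e^9.3122 ≈ 11072.28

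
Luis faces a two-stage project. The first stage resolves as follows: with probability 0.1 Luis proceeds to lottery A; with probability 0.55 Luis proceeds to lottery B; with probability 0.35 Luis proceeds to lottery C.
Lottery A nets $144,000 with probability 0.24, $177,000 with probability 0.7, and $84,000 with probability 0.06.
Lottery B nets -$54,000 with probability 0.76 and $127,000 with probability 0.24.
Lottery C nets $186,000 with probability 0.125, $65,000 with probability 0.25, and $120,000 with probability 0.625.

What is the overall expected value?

EV(A) = 0.24 × 144000 + 0.7 × 177000 + 0.06 × 84000 = 34560 + 123900 + 5040 = 163500
EV(B) = 0.76 × (-54000) + 0.24 × 127000 = -41040 + 30480 = -10560
EV(C) = 0.125 × 186000 + 0.25 × 65000 + 0.625 × 120000 = 23250 + 16250 + 75000 = 114500
Overall = 0.1 × 163500 + 0.55 × (-10560) + 0.35 × 114500 = 16350 − 5808 + 40075 = 50617

$50,617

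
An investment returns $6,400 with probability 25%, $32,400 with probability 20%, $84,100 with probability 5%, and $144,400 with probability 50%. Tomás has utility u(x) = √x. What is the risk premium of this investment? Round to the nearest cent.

$16,624.75

E[u] = 0.25·√6400 + 0.2·√32400 + 0.05·√84100 + 0.5·√144400 = 0.25·80 + 0.2·180 + 0.05·290 + 0.5·380 = 260.5
CE = (260.5)² = 67860.25
Risk premium = EV − CE = 84485 − 67860.25 = 16624.75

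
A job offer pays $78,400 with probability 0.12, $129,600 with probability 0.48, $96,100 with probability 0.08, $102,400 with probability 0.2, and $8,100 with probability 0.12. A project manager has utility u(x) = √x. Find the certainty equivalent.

E[u] = 0.12·√78400 + 0.48·√129600 + 0.08·√96100 + 0.2·√102400 + 0.12·√8100 = 0.12·280 + 0.48·360 + 0.08·310 + 0.2·320 + 0.12·90 = 306
CE = (306)² = 93636

$93,636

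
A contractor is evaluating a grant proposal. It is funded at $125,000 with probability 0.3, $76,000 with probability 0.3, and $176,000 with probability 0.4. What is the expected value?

$130,700

EV = 0.3 × 125000 + 0.3 × 76000 + 0.4 × 176000 = 37500 + 22800 + 70400 = 130700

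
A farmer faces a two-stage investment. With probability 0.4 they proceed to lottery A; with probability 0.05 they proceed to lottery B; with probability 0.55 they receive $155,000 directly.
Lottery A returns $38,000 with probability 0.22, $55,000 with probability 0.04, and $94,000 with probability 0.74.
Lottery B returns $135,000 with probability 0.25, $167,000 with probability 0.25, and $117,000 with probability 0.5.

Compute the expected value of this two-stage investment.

EV(A) = 0.22 × 38000 + 0.04 × 55000 + 0.74 × 94000 = 8360 + 2200 + 69560 = 80120
EV(B) = 0.25 × 135000 + 0.25 × 167000 + 0.5 × 117000 = 33750 + 41750 + 58500 = 134000
Branch C: 155000 (certain)
Overall = 0.4 × 80120 + 0.05 × 134000 + 0.55 × 155000 = 32048 + 6700 + 85250 = 123998

$123,998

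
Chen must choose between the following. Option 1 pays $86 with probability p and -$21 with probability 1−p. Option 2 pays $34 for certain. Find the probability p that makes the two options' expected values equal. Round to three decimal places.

p = 0.514

p·86 + (1−p)·(-21) = 34
107p − 21 = 34
p = (34 + 21) / 107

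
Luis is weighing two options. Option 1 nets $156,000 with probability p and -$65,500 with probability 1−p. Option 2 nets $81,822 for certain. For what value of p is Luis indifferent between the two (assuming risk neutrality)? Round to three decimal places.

p·156000 + (1−p)·(-65500) = 81822
221500p − 65500 = 81822
p = (81822 + 65500) / 221500

p = 0.665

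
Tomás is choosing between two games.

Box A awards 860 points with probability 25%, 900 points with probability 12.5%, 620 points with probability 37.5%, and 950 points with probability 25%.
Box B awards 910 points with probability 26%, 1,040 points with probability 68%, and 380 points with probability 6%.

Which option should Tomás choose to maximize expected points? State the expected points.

Box B (966.6 points)

Box A = 0.25 × 860 + 0.125 × 900 + 0.375 × 620 + 0.25 × 950 = 215 + 112.5 + 232.5 + 237.5 = 797.5
Box B = 0.26 × 910 + 0.68 × 1040 + 0.06 × 380 = 236.6 + 707.2 + 22.8 = 966.6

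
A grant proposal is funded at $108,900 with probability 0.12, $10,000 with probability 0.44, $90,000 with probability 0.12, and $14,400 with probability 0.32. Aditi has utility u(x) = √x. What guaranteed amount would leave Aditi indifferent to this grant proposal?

$24,964

E[u] = 0.12·√108900 + 0.44·√10000 + 0.12·√90000 + 0.32·√14400 = 0.12·330 + 0.44·100 + 0.12·300 + 0.32·120 = 158
CE = (158)² = 24964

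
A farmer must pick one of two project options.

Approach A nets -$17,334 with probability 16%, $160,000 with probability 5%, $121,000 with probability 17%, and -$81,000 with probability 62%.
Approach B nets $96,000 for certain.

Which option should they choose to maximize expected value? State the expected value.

Approach A = 0.16 × (-17334) + 0.05 × 160000 + 0.17 × 121000 + 0.62 × (-81000) = -2773.44 + 8000 + 20570 − 50220 = -24423.44
Approach B: 96000 (certain)

Approach B ($96,000)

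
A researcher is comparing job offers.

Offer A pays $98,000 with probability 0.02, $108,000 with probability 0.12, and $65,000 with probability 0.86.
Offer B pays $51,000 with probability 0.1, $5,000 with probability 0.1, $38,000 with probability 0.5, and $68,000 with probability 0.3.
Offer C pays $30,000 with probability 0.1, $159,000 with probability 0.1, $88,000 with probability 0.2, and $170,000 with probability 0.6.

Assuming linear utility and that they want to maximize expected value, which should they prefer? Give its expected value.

Offer C ($138,500)

Offer A = 0.02 × 98000 + 0.12 × 108000 + 0.86 × 65000 = 1960 + 12960 + 55900 = 70820
Offer B = 0.1 × 51000 + 0.1 × 5000 + 0.5 × 38000 + 0.3 × 68000 = 5100 + 500 + 19000 + 20400 = 45000
Offer C = 0.1 × 30000 + 0.1 × 159000 + 0.2 × 88000 + 0.6 × 170000 = 3000 + 15900 + 17600 + 102000 = 138500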